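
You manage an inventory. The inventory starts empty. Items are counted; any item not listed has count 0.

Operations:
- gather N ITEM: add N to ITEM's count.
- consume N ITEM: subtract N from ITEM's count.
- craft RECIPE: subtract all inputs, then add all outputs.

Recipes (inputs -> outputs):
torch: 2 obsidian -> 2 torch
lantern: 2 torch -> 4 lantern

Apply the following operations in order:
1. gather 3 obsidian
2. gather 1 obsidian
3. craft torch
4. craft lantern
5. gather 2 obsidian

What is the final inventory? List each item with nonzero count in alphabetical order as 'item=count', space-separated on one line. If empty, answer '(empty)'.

After 1 (gather 3 obsidian): obsidian=3
After 2 (gather 1 obsidian): obsidian=4
After 3 (craft torch): obsidian=2 torch=2
After 4 (craft lantern): lantern=4 obsidian=2
After 5 (gather 2 obsidian): lantern=4 obsidian=4

Answer: lantern=4 obsidian=4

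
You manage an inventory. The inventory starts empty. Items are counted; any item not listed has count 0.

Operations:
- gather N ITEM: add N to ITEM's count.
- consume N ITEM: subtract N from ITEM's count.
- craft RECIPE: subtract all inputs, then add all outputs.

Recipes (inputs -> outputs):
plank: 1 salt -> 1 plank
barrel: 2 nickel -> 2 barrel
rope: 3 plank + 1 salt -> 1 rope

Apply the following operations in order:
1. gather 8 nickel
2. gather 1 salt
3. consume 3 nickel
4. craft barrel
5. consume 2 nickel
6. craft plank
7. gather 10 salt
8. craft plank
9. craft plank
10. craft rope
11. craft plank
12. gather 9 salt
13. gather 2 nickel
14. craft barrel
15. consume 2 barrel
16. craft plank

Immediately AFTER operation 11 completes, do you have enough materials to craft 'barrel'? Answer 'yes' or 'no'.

Answer: no

Derivation:
After 1 (gather 8 nickel): nickel=8
After 2 (gather 1 salt): nickel=8 salt=1
After 3 (consume 3 nickel): nickel=5 salt=1
After 4 (craft barrel): barrel=2 nickel=3 salt=1
After 5 (consume 2 nickel): barrel=2 nickel=1 salt=1
After 6 (craft plank): barrel=2 nickel=1 plank=1
After 7 (gather 10 salt): barrel=2 nickel=1 plank=1 salt=10
After 8 (craft plank): barrel=2 nickel=1 plank=2 salt=9
After 9 (craft plank): barrel=2 nickel=1 plank=3 salt=8
After 10 (craft rope): barrel=2 nickel=1 rope=1 salt=7
After 11 (craft plank): barrel=2 nickel=1 plank=1 rope=1 salt=6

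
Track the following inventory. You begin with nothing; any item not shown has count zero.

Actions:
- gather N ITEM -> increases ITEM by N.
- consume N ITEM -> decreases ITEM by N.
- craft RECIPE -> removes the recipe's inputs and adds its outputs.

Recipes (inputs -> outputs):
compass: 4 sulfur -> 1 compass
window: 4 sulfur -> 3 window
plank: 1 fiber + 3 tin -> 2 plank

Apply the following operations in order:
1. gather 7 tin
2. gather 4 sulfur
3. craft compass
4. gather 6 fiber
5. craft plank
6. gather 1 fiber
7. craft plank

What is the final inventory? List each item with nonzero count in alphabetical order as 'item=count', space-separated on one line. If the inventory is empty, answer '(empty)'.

Answer: compass=1 fiber=5 plank=4 tin=1

Derivation:
After 1 (gather 7 tin): tin=7
After 2 (gather 4 sulfur): sulfur=4 tin=7
After 3 (craft compass): compass=1 tin=7
After 4 (gather 6 fiber): compass=1 fiber=6 tin=7
After 5 (craft plank): compass=1 fiber=5 plank=2 tin=4
After 6 (gather 1 fiber): compass=1 fiber=6 plank=2 tin=4
After 7 (craft plank): compass=1 fiber=5 plank=4 tin=1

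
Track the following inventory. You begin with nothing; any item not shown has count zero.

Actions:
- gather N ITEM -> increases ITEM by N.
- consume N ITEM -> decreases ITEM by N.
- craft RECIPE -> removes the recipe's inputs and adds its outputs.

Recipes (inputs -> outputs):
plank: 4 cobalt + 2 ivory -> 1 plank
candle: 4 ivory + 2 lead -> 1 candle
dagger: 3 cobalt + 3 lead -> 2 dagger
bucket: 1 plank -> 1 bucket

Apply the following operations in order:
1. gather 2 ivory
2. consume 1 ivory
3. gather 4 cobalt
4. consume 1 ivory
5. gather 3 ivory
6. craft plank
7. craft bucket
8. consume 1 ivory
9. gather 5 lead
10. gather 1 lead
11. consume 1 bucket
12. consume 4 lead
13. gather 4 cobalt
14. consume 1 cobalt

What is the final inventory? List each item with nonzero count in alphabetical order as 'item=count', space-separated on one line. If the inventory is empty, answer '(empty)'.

Answer: cobalt=3 lead=2

Derivation:
After 1 (gather 2 ivory): ivory=2
After 2 (consume 1 ivory): ivory=1
After 3 (gather 4 cobalt): cobalt=4 ivory=1
After 4 (consume 1 ivory): cobalt=4
After 5 (gather 3 ivory): cobalt=4 ivory=3
After 6 (craft plank): ivory=1 plank=1
After 7 (craft bucket): bucket=1 ivory=1
After 8 (consume 1 ivory): bucket=1
After 9 (gather 5 lead): bucket=1 lead=5
After 10 (gather 1 lead): bucket=1 lead=6
After 11 (consume 1 bucket): lead=6
After 12 (consume 4 lead): lead=2
After 13 (gather 4 cobalt): cobalt=4 lead=2
After 14 (consume 1 cobalt): cobalt=3 lead=2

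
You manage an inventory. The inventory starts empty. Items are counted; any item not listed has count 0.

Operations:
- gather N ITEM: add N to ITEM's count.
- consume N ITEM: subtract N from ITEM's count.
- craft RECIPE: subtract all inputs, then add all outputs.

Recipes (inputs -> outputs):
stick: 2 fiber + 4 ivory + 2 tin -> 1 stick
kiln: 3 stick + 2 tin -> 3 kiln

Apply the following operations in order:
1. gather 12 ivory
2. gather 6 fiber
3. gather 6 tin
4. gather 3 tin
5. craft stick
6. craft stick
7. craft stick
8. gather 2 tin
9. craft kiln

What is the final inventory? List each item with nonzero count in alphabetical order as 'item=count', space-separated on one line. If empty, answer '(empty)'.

After 1 (gather 12 ivory): ivory=12
After 2 (gather 6 fiber): fiber=6 ivory=12
After 3 (gather 6 tin): fiber=6 ivory=12 tin=6
After 4 (gather 3 tin): fiber=6 ivory=12 tin=9
After 5 (craft stick): fiber=4 ivory=8 stick=1 tin=7
After 6 (craft stick): fiber=2 ivory=4 stick=2 tin=5
After 7 (craft stick): stick=3 tin=3
After 8 (gather 2 tin): stick=3 tin=5
After 9 (craft kiln): kiln=3 tin=3

Answer: kiln=3 tin=3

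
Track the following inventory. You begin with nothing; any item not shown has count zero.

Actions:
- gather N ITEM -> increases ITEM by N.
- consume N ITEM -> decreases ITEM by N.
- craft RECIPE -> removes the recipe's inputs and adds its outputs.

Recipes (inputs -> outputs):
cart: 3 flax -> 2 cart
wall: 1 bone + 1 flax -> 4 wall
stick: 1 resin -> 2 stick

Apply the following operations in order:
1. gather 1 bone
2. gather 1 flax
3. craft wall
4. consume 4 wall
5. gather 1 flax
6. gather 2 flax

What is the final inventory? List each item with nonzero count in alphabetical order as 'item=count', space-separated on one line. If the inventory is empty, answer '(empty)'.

After 1 (gather 1 bone): bone=1
After 2 (gather 1 flax): bone=1 flax=1
After 3 (craft wall): wall=4
After 4 (consume 4 wall): (empty)
After 5 (gather 1 flax): flax=1
After 6 (gather 2 flax): flax=3

Answer: flax=3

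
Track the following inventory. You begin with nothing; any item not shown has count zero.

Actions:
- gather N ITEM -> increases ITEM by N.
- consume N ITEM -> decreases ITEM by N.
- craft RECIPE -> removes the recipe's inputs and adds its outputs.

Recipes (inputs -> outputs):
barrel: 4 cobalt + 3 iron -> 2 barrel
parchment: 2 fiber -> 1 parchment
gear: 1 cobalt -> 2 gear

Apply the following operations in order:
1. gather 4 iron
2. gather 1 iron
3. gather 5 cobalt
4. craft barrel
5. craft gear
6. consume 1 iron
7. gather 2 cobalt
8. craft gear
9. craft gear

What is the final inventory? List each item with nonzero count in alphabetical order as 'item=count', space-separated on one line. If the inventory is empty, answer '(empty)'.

After 1 (gather 4 iron): iron=4
After 2 (gather 1 iron): iron=5
After 3 (gather 5 cobalt): cobalt=5 iron=5
After 4 (craft barrel): barrel=2 cobalt=1 iron=2
After 5 (craft gear): barrel=2 gear=2 iron=2
After 6 (consume 1 iron): barrel=2 gear=2 iron=1
After 7 (gather 2 cobalt): barrel=2 cobalt=2 gear=2 iron=1
After 8 (craft gear): barrel=2 cobalt=1 gear=4 iron=1
After 9 (craft gear): barrel=2 gear=6 iron=1

Answer: barrel=2 gear=6 iron=1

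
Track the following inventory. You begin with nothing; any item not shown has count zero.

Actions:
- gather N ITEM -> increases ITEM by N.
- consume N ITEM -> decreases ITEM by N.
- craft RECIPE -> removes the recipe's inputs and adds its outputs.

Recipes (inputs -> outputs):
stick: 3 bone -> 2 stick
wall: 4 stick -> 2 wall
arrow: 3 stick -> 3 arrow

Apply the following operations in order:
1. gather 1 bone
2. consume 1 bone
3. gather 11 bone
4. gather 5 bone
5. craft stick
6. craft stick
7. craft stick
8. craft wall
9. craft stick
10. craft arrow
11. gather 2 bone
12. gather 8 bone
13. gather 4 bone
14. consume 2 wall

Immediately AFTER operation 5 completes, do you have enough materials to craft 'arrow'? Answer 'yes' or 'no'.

After 1 (gather 1 bone): bone=1
After 2 (consume 1 bone): (empty)
After 3 (gather 11 bone): bone=11
After 4 (gather 5 bone): bone=16
After 5 (craft stick): bone=13 stick=2

Answer: no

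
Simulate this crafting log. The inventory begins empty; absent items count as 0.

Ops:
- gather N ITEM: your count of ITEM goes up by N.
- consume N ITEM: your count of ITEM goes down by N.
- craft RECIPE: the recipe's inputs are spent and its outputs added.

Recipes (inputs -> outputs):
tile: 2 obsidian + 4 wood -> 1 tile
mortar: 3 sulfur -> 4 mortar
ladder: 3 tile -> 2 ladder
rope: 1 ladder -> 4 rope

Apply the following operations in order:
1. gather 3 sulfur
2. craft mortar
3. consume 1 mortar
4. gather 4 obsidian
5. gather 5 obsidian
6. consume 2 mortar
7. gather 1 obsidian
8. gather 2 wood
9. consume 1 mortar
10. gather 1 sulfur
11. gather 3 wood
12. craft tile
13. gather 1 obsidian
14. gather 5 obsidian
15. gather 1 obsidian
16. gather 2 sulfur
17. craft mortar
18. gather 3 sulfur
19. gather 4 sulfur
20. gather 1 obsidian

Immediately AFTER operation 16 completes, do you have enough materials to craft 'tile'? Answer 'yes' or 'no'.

After 1 (gather 3 sulfur): sulfur=3
After 2 (craft mortar): mortar=4
After 3 (consume 1 mortar): mortar=3
After 4 (gather 4 obsidian): mortar=3 obsidian=4
After 5 (gather 5 obsidian): mortar=3 obsidian=9
After 6 (consume 2 mortar): mortar=1 obsidian=9
After 7 (gather 1 obsidian): mortar=1 obsidian=10
After 8 (gather 2 wood): mortar=1 obsidian=10 wood=2
After 9 (consume 1 mortar): obsidian=10 wood=2
After 10 (gather 1 sulfur): obsidian=10 sulfur=1 wood=2
After 11 (gather 3 wood): obsidian=10 sulfur=1 wood=5
After 12 (craft tile): obsidian=8 sulfur=1 tile=1 wood=1
After 13 (gather 1 obsidian): obsidian=9 sulfur=1 tile=1 wood=1
After 14 (gather 5 obsidian): obsidian=14 sulfur=1 tile=1 wood=1
After 15 (gather 1 obsidian): obsidian=15 sulfur=1 tile=1 wood=1
After 16 (gather 2 sulfur): obsidian=15 sulfur=3 tile=1 wood=1

Answer: no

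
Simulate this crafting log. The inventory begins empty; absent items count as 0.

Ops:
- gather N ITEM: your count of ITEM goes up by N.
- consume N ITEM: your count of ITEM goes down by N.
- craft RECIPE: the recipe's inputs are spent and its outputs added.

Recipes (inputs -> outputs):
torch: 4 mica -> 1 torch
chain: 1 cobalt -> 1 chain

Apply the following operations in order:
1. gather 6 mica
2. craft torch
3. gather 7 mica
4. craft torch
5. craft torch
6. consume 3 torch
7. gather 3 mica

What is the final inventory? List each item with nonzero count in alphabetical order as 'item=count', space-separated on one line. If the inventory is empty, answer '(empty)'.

After 1 (gather 6 mica): mica=6
After 2 (craft torch): mica=2 torch=1
After 3 (gather 7 mica): mica=9 torch=1
After 4 (craft torch): mica=5 torch=2
After 5 (craft torch): mica=1 torch=3
After 6 (consume 3 torch): mica=1
After 7 (gather 3 mica): mica=4

Answer: mica=4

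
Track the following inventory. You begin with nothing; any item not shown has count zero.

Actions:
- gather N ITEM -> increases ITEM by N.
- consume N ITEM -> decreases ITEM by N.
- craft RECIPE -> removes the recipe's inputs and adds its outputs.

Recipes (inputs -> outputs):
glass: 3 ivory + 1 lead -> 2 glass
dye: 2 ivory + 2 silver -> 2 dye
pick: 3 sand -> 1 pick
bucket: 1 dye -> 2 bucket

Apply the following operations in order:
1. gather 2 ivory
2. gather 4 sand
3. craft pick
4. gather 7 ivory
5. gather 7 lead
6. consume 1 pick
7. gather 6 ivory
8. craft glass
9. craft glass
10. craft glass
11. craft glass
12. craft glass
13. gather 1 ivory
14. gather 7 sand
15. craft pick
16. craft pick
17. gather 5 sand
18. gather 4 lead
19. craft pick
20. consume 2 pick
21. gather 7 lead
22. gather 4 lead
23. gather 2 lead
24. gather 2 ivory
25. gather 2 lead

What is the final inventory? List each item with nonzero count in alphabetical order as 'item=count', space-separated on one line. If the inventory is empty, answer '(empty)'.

After 1 (gather 2 ivory): ivory=2
After 2 (gather 4 sand): ivory=2 sand=4
After 3 (craft pick): ivory=2 pick=1 sand=1
After 4 (gather 7 ivory): ivory=9 pick=1 sand=1
After 5 (gather 7 lead): ivory=9 lead=7 pick=1 sand=1
After 6 (consume 1 pick): ivory=9 lead=7 sand=1
After 7 (gather 6 ivory): ivory=15 lead=7 sand=1
After 8 (craft glass): glass=2 ivory=12 lead=6 sand=1
After 9 (craft glass): glass=4 ivory=9 lead=5 sand=1
After 10 (craft glass): glass=6 ivory=6 lead=4 sand=1
After 11 (craft glass): glass=8 ivory=3 lead=3 sand=1
After 12 (craft glass): glass=10 lead=2 sand=1
After 13 (gather 1 ivory): glass=10 ivory=1 lead=2 sand=1
After 14 (gather 7 sand): glass=10 ivory=1 lead=2 sand=8
After 15 (craft pick): glass=10 ivory=1 lead=2 pick=1 sand=5
After 16 (craft pick): glass=10 ivory=1 lead=2 pick=2 sand=2
After 17 (gather 5 sand): glass=10 ivory=1 lead=2 pick=2 sand=7
After 18 (gather 4 lead): glass=10 ivory=1 lead=6 pick=2 sand=7
After 19 (craft pick): glass=10 ivory=1 lead=6 pick=3 sand=4
After 20 (consume 2 pick): glass=10 ivory=1 lead=6 pick=1 sand=4
After 21 (gather 7 lead): glass=10 ivory=1 lead=13 pick=1 sand=4
After 22 (gather 4 lead): glass=10 ivory=1 lead=17 pick=1 sand=4
After 23 (gather 2 lead): glass=10 ivory=1 lead=19 pick=1 sand=4
After 24 (gather 2 ivory): glass=10 ivory=3 lead=19 pick=1 sand=4
After 25 (gather 2 lead): glass=10 ivory=3 lead=21 pick=1 sand=4

Answer: glass=10 ivory=3 lead=21 pick=1 sand=4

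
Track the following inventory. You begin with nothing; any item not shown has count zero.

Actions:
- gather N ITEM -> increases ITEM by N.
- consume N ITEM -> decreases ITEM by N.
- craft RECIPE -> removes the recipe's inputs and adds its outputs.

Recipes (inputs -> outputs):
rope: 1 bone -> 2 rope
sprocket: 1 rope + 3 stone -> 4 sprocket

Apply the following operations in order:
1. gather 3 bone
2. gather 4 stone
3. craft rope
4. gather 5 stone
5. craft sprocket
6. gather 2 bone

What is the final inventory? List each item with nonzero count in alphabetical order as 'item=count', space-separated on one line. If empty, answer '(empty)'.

Answer: bone=4 rope=1 sprocket=4 stone=6

Derivation:
After 1 (gather 3 bone): bone=3
After 2 (gather 4 stone): bone=3 stone=4
After 3 (craft rope): bone=2 rope=2 stone=4
After 4 (gather 5 stone): bone=2 rope=2 stone=9
After 5 (craft sprocket): bone=2 rope=1 sprocket=4 stone=6
After 6 (gather 2 bone): bone=4 rope=1 sprocket=4 stone=6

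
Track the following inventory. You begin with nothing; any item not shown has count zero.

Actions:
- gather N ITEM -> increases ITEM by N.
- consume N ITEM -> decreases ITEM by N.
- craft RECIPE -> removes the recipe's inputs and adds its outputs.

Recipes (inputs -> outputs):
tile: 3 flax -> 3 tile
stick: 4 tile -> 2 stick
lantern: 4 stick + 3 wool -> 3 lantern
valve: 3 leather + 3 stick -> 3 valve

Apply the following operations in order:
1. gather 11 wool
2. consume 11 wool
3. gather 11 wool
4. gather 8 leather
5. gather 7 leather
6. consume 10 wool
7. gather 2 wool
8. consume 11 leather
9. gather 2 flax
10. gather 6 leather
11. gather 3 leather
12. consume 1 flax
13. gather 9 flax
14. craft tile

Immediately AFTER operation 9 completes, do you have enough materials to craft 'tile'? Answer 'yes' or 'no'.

Answer: no

Derivation:
After 1 (gather 11 wool): wool=11
After 2 (consume 11 wool): (empty)
After 3 (gather 11 wool): wool=11
After 4 (gather 8 leather): leather=8 wool=11
After 5 (gather 7 leather): leather=15 wool=11
After 6 (consume 10 wool): leather=15 wool=1
After 7 (gather 2 wool): leather=15 wool=3
After 8 (consume 11 leather): leather=4 wool=3
After 9 (gather 2 flax): flax=2 leather=4 wool=3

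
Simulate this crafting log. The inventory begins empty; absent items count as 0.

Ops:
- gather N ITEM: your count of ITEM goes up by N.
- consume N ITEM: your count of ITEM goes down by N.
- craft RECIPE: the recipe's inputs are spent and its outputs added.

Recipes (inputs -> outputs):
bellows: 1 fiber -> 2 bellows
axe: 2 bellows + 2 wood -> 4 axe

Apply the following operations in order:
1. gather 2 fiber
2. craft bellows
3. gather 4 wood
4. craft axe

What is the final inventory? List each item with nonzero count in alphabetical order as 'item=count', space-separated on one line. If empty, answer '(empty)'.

Answer: axe=4 fiber=1 wood=2

Derivation:
After 1 (gather 2 fiber): fiber=2
After 2 (craft bellows): bellows=2 fiber=1
After 3 (gather 4 wood): bellows=2 fiber=1 wood=4
After 4 (craft axe): axe=4 fiber=1 wood=2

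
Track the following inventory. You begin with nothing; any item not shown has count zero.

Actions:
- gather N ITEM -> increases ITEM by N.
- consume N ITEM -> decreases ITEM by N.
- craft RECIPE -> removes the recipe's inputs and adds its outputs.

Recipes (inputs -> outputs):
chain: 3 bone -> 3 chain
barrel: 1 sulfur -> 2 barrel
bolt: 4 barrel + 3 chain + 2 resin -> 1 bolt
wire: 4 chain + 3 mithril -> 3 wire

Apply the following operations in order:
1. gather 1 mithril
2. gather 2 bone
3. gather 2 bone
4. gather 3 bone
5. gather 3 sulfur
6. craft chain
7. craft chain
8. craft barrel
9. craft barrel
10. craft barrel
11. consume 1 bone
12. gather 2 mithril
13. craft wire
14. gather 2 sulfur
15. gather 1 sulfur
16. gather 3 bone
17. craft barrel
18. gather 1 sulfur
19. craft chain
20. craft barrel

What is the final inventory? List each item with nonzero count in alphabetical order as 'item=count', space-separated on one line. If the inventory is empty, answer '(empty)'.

Answer: barrel=10 chain=5 sulfur=2 wire=3

Derivation:
After 1 (gather 1 mithril): mithril=1
After 2 (gather 2 bone): bone=2 mithril=1
After 3 (gather 2 bone): bone=4 mithril=1
After 4 (gather 3 bone): bone=7 mithril=1
After 5 (gather 3 sulfur): bone=7 mithril=1 sulfur=3
After 6 (craft chain): bone=4 chain=3 mithril=1 sulfur=3
After 7 (craft chain): bone=1 chain=6 mithril=1 sulfur=3
After 8 (craft barrel): barrel=2 bone=1 chain=6 mithril=1 sulfur=2
After 9 (craft barrel): barrel=4 bone=1 chain=6 mithril=1 sulfur=1
After 10 (craft barrel): barrel=6 bone=1 chain=6 mithril=1
After 11 (consume 1 bone): barrel=6 chain=6 mithril=1
After 12 (gather 2 mithril): barrel=6 chain=6 mithril=3
After 13 (craft wire): barrel=6 chain=2 wire=3
After 14 (gather 2 sulfur): barrel=6 chain=2 sulfur=2 wire=3
After 15 (gather 1 sulfur): barrel=6 chain=2 sulfur=3 wire=3
After 16 (gather 3 bone): barrel=6 bone=3 chain=2 sulfur=3 wire=3
After 17 (craft barrel): barrel=8 bone=3 chain=2 sulfur=2 wire=3
After 18 (gather 1 sulfur): barrel=8 bone=3 chain=2 sulfur=3 wire=3
After 19 (craft chain): barrel=8 chain=5 sulfur=3 wire=3
After 20 (craft barrel): barrel=10 chain=5 sulfur=2 wire=3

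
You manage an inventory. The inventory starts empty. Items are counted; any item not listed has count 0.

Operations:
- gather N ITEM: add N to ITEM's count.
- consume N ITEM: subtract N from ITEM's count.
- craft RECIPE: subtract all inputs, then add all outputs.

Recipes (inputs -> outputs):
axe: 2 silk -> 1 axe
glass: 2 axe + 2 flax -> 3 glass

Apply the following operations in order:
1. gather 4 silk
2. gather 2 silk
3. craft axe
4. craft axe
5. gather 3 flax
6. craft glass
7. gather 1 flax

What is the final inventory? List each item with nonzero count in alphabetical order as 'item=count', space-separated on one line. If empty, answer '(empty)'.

After 1 (gather 4 silk): silk=4
After 2 (gather 2 silk): silk=6
After 3 (craft axe): axe=1 silk=4
After 4 (craft axe): axe=2 silk=2
After 5 (gather 3 flax): axe=2 flax=3 silk=2
After 6 (craft glass): flax=1 glass=3 silk=2
After 7 (gather 1 flax): flax=2 glass=3 silk=2

Answer: flax=2 glass=3 silk=2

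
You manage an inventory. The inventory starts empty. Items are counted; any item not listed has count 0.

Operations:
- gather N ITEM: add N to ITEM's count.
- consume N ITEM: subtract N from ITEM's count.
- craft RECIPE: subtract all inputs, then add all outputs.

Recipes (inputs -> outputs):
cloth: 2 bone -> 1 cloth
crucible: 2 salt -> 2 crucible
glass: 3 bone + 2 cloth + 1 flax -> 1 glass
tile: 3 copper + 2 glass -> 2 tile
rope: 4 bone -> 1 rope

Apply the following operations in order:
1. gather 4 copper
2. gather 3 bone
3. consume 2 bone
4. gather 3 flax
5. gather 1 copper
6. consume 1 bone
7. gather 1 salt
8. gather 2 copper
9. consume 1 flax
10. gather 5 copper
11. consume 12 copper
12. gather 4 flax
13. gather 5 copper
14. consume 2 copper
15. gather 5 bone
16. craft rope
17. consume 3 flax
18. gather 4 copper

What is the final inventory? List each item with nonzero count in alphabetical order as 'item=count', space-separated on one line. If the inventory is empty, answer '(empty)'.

After 1 (gather 4 copper): copper=4
After 2 (gather 3 bone): bone=3 copper=4
After 3 (consume 2 bone): bone=1 copper=4
After 4 (gather 3 flax): bone=1 copper=4 flax=3
After 5 (gather 1 copper): bone=1 copper=5 flax=3
After 6 (consume 1 bone): copper=5 flax=3
After 7 (gather 1 salt): copper=5 flax=3 salt=1
After 8 (gather 2 copper): copper=7 flax=3 salt=1
After 9 (consume 1 flax): copper=7 flax=2 salt=1
After 10 (gather 5 copper): copper=12 flax=2 salt=1
After 11 (consume 12 copper): flax=2 salt=1
After 12 (gather 4 flax): flax=6 salt=1
After 13 (gather 5 copper): copper=5 flax=6 salt=1
After 14 (consume 2 copper): copper=3 flax=6 salt=1
After 15 (gather 5 bone): bone=5 copper=3 flax=6 salt=1
After 16 (craft rope): bone=1 copper=3 flax=6 rope=1 salt=1
After 17 (consume 3 flax): bone=1 copper=3 flax=3 rope=1 salt=1
After 18 (gather 4 copper): bone=1 copper=7 flax=3 rope=1 salt=1

Answer: bone=1 copper=7 flax=3 rope=1 salt=1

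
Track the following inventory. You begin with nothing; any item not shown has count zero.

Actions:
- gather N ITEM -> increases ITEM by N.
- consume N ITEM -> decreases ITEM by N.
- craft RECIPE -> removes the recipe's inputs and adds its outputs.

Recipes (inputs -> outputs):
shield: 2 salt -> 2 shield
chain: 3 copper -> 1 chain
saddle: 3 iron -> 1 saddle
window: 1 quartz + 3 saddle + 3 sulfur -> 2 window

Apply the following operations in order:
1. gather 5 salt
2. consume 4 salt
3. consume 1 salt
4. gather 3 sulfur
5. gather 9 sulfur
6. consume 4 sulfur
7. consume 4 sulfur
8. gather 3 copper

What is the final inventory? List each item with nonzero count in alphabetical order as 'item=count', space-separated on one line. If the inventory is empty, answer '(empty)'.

After 1 (gather 5 salt): salt=5
After 2 (consume 4 salt): salt=1
After 3 (consume 1 salt): (empty)
After 4 (gather 3 sulfur): sulfur=3
After 5 (gather 9 sulfur): sulfur=12
After 6 (consume 4 sulfur): sulfur=8
After 7 (consume 4 sulfur): sulfur=4
After 8 (gather 3 copper): copper=3 sulfur=4

Answer: copper=3 sulfur=4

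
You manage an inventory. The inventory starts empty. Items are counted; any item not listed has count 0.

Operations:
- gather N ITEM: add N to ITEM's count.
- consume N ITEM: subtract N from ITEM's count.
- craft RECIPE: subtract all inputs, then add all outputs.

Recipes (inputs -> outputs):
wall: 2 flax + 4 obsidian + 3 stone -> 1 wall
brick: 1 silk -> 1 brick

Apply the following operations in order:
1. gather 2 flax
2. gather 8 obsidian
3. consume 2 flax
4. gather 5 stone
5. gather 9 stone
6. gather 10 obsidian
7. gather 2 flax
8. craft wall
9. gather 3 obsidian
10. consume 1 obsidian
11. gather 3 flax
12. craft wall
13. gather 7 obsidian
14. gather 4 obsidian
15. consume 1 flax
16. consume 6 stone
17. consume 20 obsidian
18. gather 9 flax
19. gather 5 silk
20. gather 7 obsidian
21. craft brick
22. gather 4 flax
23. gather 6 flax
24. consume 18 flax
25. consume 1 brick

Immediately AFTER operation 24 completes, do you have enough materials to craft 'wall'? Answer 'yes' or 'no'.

After 1 (gather 2 flax): flax=2
After 2 (gather 8 obsidian): flax=2 obsidian=8
After 3 (consume 2 flax): obsidian=8
After 4 (gather 5 stone): obsidian=8 stone=5
After 5 (gather 9 stone): obsidian=8 stone=14
After 6 (gather 10 obsidian): obsidian=18 stone=14
After 7 (gather 2 flax): flax=2 obsidian=18 stone=14
After 8 (craft wall): obsidian=14 stone=11 wall=1
After 9 (gather 3 obsidian): obsidian=17 stone=11 wall=1
After 10 (consume 1 obsidian): obsidian=16 stone=11 wall=1
After 11 (gather 3 flax): flax=3 obsidian=16 stone=11 wall=1
After 12 (craft wall): flax=1 obsidian=12 stone=8 wall=2
After 13 (gather 7 obsidian): flax=1 obsidian=19 stone=8 wall=2
After 14 (gather 4 obsidian): flax=1 obsidian=23 stone=8 wall=2
After 15 (consume 1 flax): obsidian=23 stone=8 wall=2
After 16 (consume 6 stone): obsidian=23 stone=2 wall=2
After 17 (consume 20 obsidian): obsidian=3 stone=2 wall=2
After 18 (gather 9 flax): flax=9 obsidian=3 stone=2 wall=2
After 19 (gather 5 silk): flax=9 obsidian=3 silk=5 stone=2 wall=2
After 20 (gather 7 obsidian): flax=9 obsidian=10 silk=5 stone=2 wall=2
After 21 (craft brick): brick=1 flax=9 obsidian=10 silk=4 stone=2 wall=2
After 22 (gather 4 flax): brick=1 flax=13 obsidian=10 silk=4 stone=2 wall=2
After 23 (gather 6 flax): brick=1 flax=19 obsidian=10 silk=4 stone=2 wall=2
After 24 (consume 18 flax): brick=1 flax=1 obsidian=10 silk=4 stone=2 wall=2

Answer: no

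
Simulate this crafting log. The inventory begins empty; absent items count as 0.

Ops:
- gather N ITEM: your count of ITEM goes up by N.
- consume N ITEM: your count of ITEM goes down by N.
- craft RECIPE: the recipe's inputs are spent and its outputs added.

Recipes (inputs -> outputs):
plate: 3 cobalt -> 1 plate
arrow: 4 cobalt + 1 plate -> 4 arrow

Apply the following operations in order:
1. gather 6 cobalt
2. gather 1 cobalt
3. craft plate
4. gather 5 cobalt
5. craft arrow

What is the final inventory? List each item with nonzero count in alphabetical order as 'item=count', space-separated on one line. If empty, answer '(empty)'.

Answer: arrow=4 cobalt=5

Derivation:
After 1 (gather 6 cobalt): cobalt=6
After 2 (gather 1 cobalt): cobalt=7
After 3 (craft plate): cobalt=4 plate=1
After 4 (gather 5 cobalt): cobalt=9 plate=1
After 5 (craft arrow): arrow=4 cobalt=5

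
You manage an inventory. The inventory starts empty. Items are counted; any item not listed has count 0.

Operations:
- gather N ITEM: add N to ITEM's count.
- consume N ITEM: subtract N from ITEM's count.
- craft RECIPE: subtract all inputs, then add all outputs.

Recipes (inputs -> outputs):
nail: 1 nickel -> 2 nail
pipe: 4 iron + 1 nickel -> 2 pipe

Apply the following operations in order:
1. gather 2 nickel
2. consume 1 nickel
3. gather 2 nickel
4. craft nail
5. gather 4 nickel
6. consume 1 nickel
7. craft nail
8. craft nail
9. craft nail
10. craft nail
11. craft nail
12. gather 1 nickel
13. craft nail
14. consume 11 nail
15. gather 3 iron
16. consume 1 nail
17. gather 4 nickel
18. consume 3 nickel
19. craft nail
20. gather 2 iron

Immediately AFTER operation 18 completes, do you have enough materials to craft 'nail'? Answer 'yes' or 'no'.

After 1 (gather 2 nickel): nickel=2
After 2 (consume 1 nickel): nickel=1
After 3 (gather 2 nickel): nickel=3
After 4 (craft nail): nail=2 nickel=2
After 5 (gather 4 nickel): nail=2 nickel=6
After 6 (consume 1 nickel): nail=2 nickel=5
After 7 (craft nail): nail=4 nickel=4
After 8 (craft nail): nail=6 nickel=3
After 9 (craft nail): nail=8 nickel=2
After 10 (craft nail): nail=10 nickel=1
After 11 (craft nail): nail=12
After 12 (gather 1 nickel): nail=12 nickel=1
After 13 (craft nail): nail=14
After 14 (consume 11 nail): nail=3
After 15 (gather 3 iron): iron=3 nail=3
After 16 (consume 1 nail): iron=3 nail=2
After 17 (gather 4 nickel): iron=3 nail=2 nickel=4
After 18 (consume 3 nickel): iron=3 nail=2 nickel=1

Answer: yes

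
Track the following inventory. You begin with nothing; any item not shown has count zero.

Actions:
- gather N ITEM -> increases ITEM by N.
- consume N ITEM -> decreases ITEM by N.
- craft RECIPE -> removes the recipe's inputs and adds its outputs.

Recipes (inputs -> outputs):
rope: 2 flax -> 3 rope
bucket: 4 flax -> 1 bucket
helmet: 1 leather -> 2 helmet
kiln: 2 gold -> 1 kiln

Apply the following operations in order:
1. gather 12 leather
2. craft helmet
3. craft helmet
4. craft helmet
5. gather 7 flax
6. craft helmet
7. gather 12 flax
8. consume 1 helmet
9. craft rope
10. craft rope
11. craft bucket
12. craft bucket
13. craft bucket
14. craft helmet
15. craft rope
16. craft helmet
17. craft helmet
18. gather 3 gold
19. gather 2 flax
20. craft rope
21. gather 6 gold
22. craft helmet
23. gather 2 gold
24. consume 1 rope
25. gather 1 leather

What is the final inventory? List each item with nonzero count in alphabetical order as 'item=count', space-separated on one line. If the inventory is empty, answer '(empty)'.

Answer: bucket=3 flax=1 gold=11 helmet=15 leather=5 rope=11

Derivation:
After 1 (gather 12 leather): leather=12
After 2 (craft helmet): helmet=2 leather=11
After 3 (craft helmet): helmet=4 leather=10
After 4 (craft helmet): helmet=6 leather=9
After 5 (gather 7 flax): flax=7 helmet=6 leather=9
After 6 (craft helmet): flax=7 helmet=8 leather=8
After 7 (gather 12 flax): flax=19 helmet=8 leather=8
After 8 (consume 1 helmet): flax=19 helmet=7 leather=8
After 9 (craft rope): flax=17 helmet=7 leather=8 rope=3
After 10 (craft rope): flax=15 helmet=7 leather=8 rope=6
After 11 (craft bucket): bucket=1 flax=11 helmet=7 leather=8 rope=6
After 12 (craft bucket): bucket=2 flax=7 helmet=7 leather=8 rope=6
After 13 (craft bucket): bucket=3 flax=3 helmet=7 leather=8 rope=6
After 14 (craft helmet): bucket=3 flax=3 helmet=9 leather=7 rope=6
After 15 (craft rope): bucket=3 flax=1 helmet=9 leather=7 rope=9
After 16 (craft helmet): bucket=3 flax=1 helmet=11 leather=6 rope=9
After 17 (craft helmet): bucket=3 flax=1 helmet=13 leather=5 rope=9
After 18 (gather 3 gold): bucket=3 flax=1 gold=3 helmet=13 leather=5 rope=9
After 19 (gather 2 flax): bucket=3 flax=3 gold=3 helmet=13 leather=5 rope=9
After 20 (craft rope): bucket=3 flax=1 gold=3 helmet=13 leather=5 rope=12
After 21 (gather 6 gold): bucket=3 flax=1 gold=9 helmet=13 leather=5 rope=12
After 22 (craft helmet): bucket=3 flax=1 gold=9 helmet=15 leather=4 rope=12
After 23 (gather 2 gold): bucket=3 flax=1 gold=11 helmet=15 leather=4 rope=12
After 24 (consume 1 rope): bucket=3 flax=1 gold=11 helmet=15 leather=4 rope=11
After 25 (gather 1 leather): bucket=3 flax=1 gold=11 helmet=15 leather=5 rope=11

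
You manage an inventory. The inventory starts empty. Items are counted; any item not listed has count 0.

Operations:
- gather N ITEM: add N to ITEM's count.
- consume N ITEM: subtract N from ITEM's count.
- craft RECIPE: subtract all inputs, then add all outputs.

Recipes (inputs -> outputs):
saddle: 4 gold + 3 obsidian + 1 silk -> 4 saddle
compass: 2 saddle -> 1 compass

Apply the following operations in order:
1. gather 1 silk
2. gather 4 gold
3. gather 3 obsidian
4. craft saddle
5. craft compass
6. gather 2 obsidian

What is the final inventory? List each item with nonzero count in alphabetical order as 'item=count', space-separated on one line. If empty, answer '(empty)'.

Answer: compass=1 obsidian=2 saddle=2

Derivation:
After 1 (gather 1 silk): silk=1
After 2 (gather 4 gold): gold=4 silk=1
After 3 (gather 3 obsidian): gold=4 obsidian=3 silk=1
After 4 (craft saddle): saddle=4
After 5 (craft compass): compass=1 saddle=2
After 6 (gather 2 obsidian): compass=1 obsidian=2 saddle=2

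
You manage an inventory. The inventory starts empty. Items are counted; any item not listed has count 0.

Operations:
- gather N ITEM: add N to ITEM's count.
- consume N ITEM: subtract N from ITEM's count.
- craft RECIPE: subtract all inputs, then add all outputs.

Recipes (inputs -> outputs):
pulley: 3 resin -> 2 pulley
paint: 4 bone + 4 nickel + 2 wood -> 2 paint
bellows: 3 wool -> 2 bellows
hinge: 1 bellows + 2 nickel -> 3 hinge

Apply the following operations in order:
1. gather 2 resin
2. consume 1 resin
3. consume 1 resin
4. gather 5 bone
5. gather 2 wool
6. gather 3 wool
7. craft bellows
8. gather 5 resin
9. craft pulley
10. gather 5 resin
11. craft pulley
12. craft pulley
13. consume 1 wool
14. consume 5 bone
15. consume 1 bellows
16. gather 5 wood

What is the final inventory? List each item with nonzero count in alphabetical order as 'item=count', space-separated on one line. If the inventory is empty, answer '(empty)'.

Answer: bellows=1 pulley=6 resin=1 wood=5 wool=1

Derivation:
After 1 (gather 2 resin): resin=2
After 2 (consume 1 resin): resin=1
After 3 (consume 1 resin): (empty)
After 4 (gather 5 bone): bone=5
After 5 (gather 2 wool): bone=5 wool=2
After 6 (gather 3 wool): bone=5 wool=5
After 7 (craft bellows): bellows=2 bone=5 wool=2
After 8 (gather 5 resin): bellows=2 bone=5 resin=5 wool=2
After 9 (craft pulley): bellows=2 bone=5 pulley=2 resin=2 wool=2
After 10 (gather 5 resin): bellows=2 bone=5 pulley=2 resin=7 wool=2
After 11 (craft pulley): bellows=2 bone=5 pulley=4 resin=4 wool=2
After 12 (craft pulley): bellows=2 bone=5 pulley=6 resin=1 wool=2
After 13 (consume 1 wool): bellows=2 bone=5 pulley=6 resin=1 wool=1
After 14 (consume 5 bone): bellows=2 pulley=6 resin=1 wool=1
After 15 (consume 1 bellows): bellows=1 pulley=6 resin=1 wool=1
After 16 (gather 5 wood): bellows=1 pulley=6 resin=1 wood=5 wool=1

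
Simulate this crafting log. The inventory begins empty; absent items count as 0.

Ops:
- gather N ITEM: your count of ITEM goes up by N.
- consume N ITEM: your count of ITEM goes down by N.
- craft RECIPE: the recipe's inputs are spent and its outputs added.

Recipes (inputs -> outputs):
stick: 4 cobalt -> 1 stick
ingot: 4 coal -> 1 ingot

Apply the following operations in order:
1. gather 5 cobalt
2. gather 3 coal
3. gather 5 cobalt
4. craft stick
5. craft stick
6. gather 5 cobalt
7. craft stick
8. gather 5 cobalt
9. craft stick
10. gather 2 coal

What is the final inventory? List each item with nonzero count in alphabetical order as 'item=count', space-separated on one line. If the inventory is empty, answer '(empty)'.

Answer: coal=5 cobalt=4 stick=4

Derivation:
After 1 (gather 5 cobalt): cobalt=5
After 2 (gather 3 coal): coal=3 cobalt=5
After 3 (gather 5 cobalt): coal=3 cobalt=10
After 4 (craft stick): coal=3 cobalt=6 stick=1
After 5 (craft stick): coal=3 cobalt=2 stick=2
After 6 (gather 5 cobalt): coal=3 cobalt=7 stick=2
After 7 (craft stick): coal=3 cobalt=3 stick=3
After 8 (gather 5 cobalt): coal=3 cobalt=8 stick=3
After 9 (craft stick): coal=3 cobalt=4 stick=4
After 10 (gather 2 coal): coal=5 cobalt=4 stick=4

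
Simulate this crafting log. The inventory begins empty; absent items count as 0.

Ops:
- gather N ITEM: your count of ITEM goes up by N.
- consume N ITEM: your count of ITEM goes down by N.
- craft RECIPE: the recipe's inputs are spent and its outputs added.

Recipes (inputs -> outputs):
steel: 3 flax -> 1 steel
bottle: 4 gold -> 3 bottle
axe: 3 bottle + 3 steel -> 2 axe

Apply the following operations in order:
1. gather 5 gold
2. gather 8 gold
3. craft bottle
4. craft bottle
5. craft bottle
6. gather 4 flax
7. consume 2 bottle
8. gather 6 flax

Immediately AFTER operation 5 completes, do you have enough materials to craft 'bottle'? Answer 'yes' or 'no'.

After 1 (gather 5 gold): gold=5
After 2 (gather 8 gold): gold=13
After 3 (craft bottle): bottle=3 gold=9
After 4 (craft bottle): bottle=6 gold=5
After 5 (craft bottle): bottle=9 gold=1

Answer: no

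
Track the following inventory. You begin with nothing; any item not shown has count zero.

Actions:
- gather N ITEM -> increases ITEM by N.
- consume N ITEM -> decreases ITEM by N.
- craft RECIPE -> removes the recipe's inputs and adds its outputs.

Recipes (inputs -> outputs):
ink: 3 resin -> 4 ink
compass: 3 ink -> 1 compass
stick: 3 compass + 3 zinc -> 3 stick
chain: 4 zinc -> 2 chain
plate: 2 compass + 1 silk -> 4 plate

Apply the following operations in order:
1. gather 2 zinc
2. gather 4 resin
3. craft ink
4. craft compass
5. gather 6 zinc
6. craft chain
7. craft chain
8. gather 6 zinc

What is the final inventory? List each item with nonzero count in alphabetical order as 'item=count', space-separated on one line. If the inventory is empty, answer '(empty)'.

After 1 (gather 2 zinc): zinc=2
After 2 (gather 4 resin): resin=4 zinc=2
After 3 (craft ink): ink=4 resin=1 zinc=2
After 4 (craft compass): compass=1 ink=1 resin=1 zinc=2
After 5 (gather 6 zinc): compass=1 ink=1 resin=1 zinc=8
After 6 (craft chain): chain=2 compass=1 ink=1 resin=1 zinc=4
After 7 (craft chain): chain=4 compass=1 ink=1 resin=1
After 8 (gather 6 zinc): chain=4 compass=1 ink=1 resin=1 zinc=6

Answer: chain=4 compass=1 ink=1 resin=1 zinc=6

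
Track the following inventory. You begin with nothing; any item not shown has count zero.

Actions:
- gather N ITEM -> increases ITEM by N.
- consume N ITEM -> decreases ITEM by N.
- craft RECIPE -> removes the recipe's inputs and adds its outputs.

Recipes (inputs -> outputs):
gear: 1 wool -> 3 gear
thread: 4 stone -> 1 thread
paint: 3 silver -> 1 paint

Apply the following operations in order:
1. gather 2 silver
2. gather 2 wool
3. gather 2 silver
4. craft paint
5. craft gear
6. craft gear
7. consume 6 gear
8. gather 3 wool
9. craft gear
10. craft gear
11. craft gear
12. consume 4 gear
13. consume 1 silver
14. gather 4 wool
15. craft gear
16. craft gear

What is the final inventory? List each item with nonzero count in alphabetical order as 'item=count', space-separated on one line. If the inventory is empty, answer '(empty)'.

After 1 (gather 2 silver): silver=2
After 2 (gather 2 wool): silver=2 wool=2
After 3 (gather 2 silver): silver=4 wool=2
After 4 (craft paint): paint=1 silver=1 wool=2
After 5 (craft gear): gear=3 paint=1 silver=1 wool=1
After 6 (craft gear): gear=6 paint=1 silver=1
After 7 (consume 6 gear): paint=1 silver=1
After 8 (gather 3 wool): paint=1 silver=1 wool=3
After 9 (craft gear): gear=3 paint=1 silver=1 wool=2
After 10 (craft gear): gear=6 paint=1 silver=1 wool=1
After 11 (craft gear): gear=9 paint=1 silver=1
After 12 (consume 4 gear): gear=5 paint=1 silver=1
After 13 (consume 1 silver): gear=5 paint=1
After 14 (gather 4 wool): gear=5 paint=1 wool=4
After 15 (craft gear): gear=8 paint=1 wool=3
After 16 (craft gear): gear=11 paint=1 wool=2

Answer: gear=11 paint=1 wool=2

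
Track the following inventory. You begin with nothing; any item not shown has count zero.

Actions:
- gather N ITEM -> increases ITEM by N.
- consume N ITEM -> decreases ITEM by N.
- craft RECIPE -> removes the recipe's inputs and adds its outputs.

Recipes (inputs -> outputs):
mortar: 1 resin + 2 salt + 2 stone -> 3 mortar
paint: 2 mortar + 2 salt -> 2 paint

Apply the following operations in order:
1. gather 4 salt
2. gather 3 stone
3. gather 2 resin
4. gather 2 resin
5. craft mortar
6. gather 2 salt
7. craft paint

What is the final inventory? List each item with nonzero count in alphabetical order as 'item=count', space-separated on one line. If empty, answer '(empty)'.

After 1 (gather 4 salt): salt=4
After 2 (gather 3 stone): salt=4 stone=3
After 3 (gather 2 resin): resin=2 salt=4 stone=3
After 4 (gather 2 resin): resin=4 salt=4 stone=3
After 5 (craft mortar): mortar=3 resin=3 salt=2 stone=1
After 6 (gather 2 salt): mortar=3 resin=3 salt=4 stone=1
After 7 (craft paint): mortar=1 paint=2 resin=3 salt=2 stone=1

Answer: mortar=1 paint=2 resin=3 salt=2 stone=1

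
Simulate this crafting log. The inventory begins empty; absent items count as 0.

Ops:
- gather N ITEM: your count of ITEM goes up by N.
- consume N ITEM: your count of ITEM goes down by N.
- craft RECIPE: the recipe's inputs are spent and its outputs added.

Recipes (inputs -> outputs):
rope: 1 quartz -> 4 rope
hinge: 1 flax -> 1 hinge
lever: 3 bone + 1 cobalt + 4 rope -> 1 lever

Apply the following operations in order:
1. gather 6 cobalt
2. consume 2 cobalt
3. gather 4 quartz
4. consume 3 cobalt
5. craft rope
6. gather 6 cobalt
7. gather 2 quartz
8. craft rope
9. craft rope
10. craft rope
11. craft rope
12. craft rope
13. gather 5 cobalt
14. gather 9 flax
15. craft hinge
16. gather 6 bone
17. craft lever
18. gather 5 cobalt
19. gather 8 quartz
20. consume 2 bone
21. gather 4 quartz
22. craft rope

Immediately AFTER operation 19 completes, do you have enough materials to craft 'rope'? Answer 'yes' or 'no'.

Answer: yes

Derivation:
After 1 (gather 6 cobalt): cobalt=6
After 2 (consume 2 cobalt): cobalt=4
After 3 (gather 4 quartz): cobalt=4 quartz=4
After 4 (consume 3 cobalt): cobalt=1 quartz=4
After 5 (craft rope): cobalt=1 quartz=3 rope=4
After 6 (gather 6 cobalt): cobalt=7 quartz=3 rope=4
After 7 (gather 2 quartz): cobalt=7 quartz=5 rope=4
After 8 (craft rope): cobalt=7 quartz=4 rope=8
After 9 (craft rope): cobalt=7 quartz=3 rope=12
After 10 (craft rope): cobalt=7 quartz=2 rope=16
After 11 (craft rope): cobalt=7 quartz=1 rope=20
After 12 (craft rope): cobalt=7 rope=24
After 13 (gather 5 cobalt): cobalt=12 rope=24
After 14 (gather 9 flax): cobalt=12 flax=9 rope=24
After 15 (craft hinge): cobalt=12 flax=8 hinge=1 rope=24
After 16 (gather 6 bone): bone=6 cobalt=12 flax=8 hinge=1 rope=24
After 17 (craft lever): bone=3 cobalt=11 flax=8 hinge=1 lever=1 rope=20
After 18 (gather 5 cobalt): bone=3 cobalt=16 flax=8 hinge=1 lever=1 rope=20
After 19 (gather 8 quartz): bone=3 cobalt=16 flax=8 hinge=1 lever=1 quartz=8 rope=20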